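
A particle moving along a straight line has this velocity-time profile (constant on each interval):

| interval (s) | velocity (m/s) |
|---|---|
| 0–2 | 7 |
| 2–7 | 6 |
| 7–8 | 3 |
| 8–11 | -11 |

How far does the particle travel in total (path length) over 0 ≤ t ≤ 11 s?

80 m

Total distance travelled is ∫|v| dt — sum the magnitudes of each area piece.
0–2 s: |7| × 2 = 14 m
2–7 s: |6| × 5 = 30 m
7–8 s: |3| × 1 = 3 m
8–11 s: |-11| × 3 = 33 m
Total distance = 80 m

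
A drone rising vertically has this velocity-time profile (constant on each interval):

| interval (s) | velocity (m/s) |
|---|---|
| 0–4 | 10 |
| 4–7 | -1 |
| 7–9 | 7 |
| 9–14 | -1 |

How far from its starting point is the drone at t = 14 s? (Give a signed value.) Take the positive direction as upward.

Net displacement equals the area under the velocity-time graph (areas below the axis count negative).
0–4 s: 10 × 4 = 40 m
4–7 s: -1 × 3 = -3 m
7–9 s: 7 × 2 = 14 m
9–14 s: -1 × 5 = -5 m
Net displacement = 46 m

46 m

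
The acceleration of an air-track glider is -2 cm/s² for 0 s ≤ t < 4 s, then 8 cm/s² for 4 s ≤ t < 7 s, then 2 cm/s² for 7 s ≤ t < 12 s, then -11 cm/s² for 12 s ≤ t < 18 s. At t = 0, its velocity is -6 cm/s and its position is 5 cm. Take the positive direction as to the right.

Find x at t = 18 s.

-44 cm

On each constant-a segment, Δv = aΔt and Δx = v₀Δt + ½aΔt²; chain segment to segment.
0–4 s: v starts -6 cm/s; Δx = -6·4 + ½·-2·4² = -40 cm; v ends -14 cm/s.
4–7 s: v starts -14 cm/s; Δx = -14·3 + ½·8·3² = -6 cm; v ends 10 cm/s.
7–12 s: v starts 10 cm/s; Δx = 10·5 + ½·2·5² = 75 cm; v ends 20 cm/s.
12–18 s: v starts 20 cm/s; Δx = 20·6 + ½·-11·6² = -78 cm; v ends -46 cm/s.
x(18) = 5 + Σ Δx = -44 cm.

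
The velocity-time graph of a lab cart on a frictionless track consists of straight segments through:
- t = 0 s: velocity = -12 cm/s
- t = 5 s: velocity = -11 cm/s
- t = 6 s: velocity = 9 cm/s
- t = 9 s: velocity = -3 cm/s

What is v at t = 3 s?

On 0–5 s the graph is linear from -12 to -11 cm/s: v(3) = -12 + (-11 − -12)·(3 − 0)/(5 − 0) = -11.4 cm/s.

-11.4 cm/s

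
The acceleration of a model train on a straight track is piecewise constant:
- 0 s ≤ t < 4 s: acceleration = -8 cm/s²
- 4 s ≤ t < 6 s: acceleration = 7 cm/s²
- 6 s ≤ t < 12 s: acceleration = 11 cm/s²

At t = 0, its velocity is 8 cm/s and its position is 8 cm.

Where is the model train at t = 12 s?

On each constant-a segment, Δv = aΔt and Δx = v₀Δt + ½aΔt²; chain segment to segment.
0–4 s: v starts 8 cm/s; Δx = 8·4 + ½·-8·4² = -32 cm; v ends -24 cm/s.
4–6 s: v starts -24 cm/s; Δx = -24·2 + ½·7·2² = -34 cm; v ends -10 cm/s.
6–12 s: v starts -10 cm/s; Δx = -10·6 + ½·11·6² = 138 cm; v ends 56 cm/s.
x(12) = 8 + Σ Δx = 80 cm.

80 cm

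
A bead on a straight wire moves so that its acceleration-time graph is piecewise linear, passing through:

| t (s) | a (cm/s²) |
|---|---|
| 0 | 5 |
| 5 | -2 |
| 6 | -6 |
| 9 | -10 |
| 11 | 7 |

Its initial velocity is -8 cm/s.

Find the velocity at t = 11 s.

Δv equals the area under the a-t graph; then v = v₀ + Δv.
0–5 s: ½(5 + -2)(5) = 7.5 cm/s
5–6 s: ½(-2 + -6)(1) = -4 cm/s
6–9 s: ½(-6 + -10)(3) = -24 cm/s
9–11 s: ½(-10 + 7)(2) = -3 cm/s
Δv = -23.5 cm/s, so v(11) = -8 + (-23.5) = -31.5 cm/s.

-31.5 cm/s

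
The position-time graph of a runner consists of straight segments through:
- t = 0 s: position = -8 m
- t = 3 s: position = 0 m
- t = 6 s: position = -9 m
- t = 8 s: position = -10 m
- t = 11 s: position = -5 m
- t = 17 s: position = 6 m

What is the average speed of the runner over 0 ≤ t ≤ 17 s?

2 m/s

Average speed = (total path length)/(elapsed time); on a piecewise-linear x-t graph the path length is Σ|Δx|.
0–3 s: |Δx| = |0 − -8| = 8 m
3–6 s: |Δx| = |-9 − 0| = 9 m
6–8 s: |Δx| = |-10 − -9| = 1 m
8–11 s: |Δx| = |-5 − -10| = 5 m
11–17 s: |Δx| = |6 − -5| = 11 m
Total path = 34 m; average speed = 34/17 = 2 m/s.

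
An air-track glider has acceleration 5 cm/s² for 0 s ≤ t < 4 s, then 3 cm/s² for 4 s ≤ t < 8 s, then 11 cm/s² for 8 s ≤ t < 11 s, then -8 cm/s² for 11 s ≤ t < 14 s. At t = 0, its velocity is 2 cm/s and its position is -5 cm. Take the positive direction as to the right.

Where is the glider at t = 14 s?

471.5 cm

On each constant-a segment, Δv = aΔt and Δx = v₀Δt + ½aΔt²; chain segment to segment.
0–4 s: v starts 2 cm/s; Δx = 2·4 + ½·5·4² = 48 cm; v ends 22 cm/s.
4–8 s: v starts 22 cm/s; Δx = 22·4 + ½·3·4² = 112 cm; v ends 34 cm/s.
8–11 s: v starts 34 cm/s; Δx = 34·3 + ½·11·3² = 151.5 cm; v ends 67 cm/s.
11–14 s: v starts 67 cm/s; Δx = 67·3 + ½·-8·3² = 165 cm; v ends 43 cm/s.
x(14) = -5 + Σ Δx = 471.5 cm.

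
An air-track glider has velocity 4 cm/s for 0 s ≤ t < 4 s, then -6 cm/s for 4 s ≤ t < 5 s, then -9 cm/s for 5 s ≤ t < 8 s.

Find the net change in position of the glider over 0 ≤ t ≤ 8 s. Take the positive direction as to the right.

Net displacement equals the area under the velocity-time graph (areas below the axis count negative).
0–4 s: 4 × 4 = 16 cm
4–5 s: -6 × 1 = -6 cm
5–8 s: -9 × 3 = -27 cm
Net displacement = -17 cm

-17 cm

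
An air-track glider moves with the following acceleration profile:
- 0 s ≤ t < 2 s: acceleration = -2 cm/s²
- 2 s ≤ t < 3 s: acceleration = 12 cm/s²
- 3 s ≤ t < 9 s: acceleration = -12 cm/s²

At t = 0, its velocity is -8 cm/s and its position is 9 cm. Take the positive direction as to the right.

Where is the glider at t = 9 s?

-233 cm

On each constant-a segment, Δv = aΔt and Δx = v₀Δt + ½aΔt²; chain segment to segment.
0–2 s: v starts -8 cm/s; Δx = -8·2 + ½·-2·2² = -20 cm; v ends -12 cm/s.
2–3 s: v starts -12 cm/s; Δx = -12·1 + ½·12·1² = -6 cm; v ends 0 cm/s.
3–9 s: v starts 0 cm/s; Δx = 0·6 + ½·-12·6² = -216 cm; v ends -72 cm/s.
x(9) = 9 + Σ Δx = -233 cm.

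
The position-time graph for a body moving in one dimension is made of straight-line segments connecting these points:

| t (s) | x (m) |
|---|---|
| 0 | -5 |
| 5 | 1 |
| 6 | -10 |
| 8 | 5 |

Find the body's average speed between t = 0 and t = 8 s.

Average speed = (total path length)/(elapsed time); on a piecewise-linear x-t graph the path length is Σ|Δx|.
0–5 s: |Δx| = |1 − -5| = 6 m
5–6 s: |Δx| = |-10 − 1| = 11 m
6–8 s: |Δx| = |5 − -10| = 15 m
Total path = 32 m; average speed = 32/8 = 4 m/s.

4 m/s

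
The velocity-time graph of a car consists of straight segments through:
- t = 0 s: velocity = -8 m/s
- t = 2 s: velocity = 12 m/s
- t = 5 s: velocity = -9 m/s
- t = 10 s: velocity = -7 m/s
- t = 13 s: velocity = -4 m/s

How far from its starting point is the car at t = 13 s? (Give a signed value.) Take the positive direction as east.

-48 m

Displacement is the signed area under the v-t curve.
0–2 s: ½(-8 + 12)(2) = 4 m
2–5 s: ½(12 + -9)(3) = 4.5 m
5–10 s: ½(-9 + -7)(5) = -40 m
10–13 s: ½(-7 + -4)(3) = -16.5 m
Net displacement = -48 m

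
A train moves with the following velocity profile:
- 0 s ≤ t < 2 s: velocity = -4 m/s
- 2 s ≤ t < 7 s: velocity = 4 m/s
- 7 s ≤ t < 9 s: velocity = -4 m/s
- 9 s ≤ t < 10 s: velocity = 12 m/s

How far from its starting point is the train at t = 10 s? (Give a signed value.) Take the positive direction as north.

Displacement is the signed area under the v-t curve.
0–2 s: -4 × 2 = -8 m
2–7 s: 4 × 5 = 20 m
7–9 s: -4 × 2 = -8 m
9–10 s: 12 × 1 = 12 m
Net displacement = 16 m

16 m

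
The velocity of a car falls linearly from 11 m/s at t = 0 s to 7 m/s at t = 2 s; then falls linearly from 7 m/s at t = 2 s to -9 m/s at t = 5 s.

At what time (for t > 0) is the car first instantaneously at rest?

v changes sign on 2–5 s (from 7 to -9); the graph is linear there, so v = 0 at t = 2 + (-7)·(5 − 2)/(-9 − 7) = 3.3125 s.

t = 3.3125 s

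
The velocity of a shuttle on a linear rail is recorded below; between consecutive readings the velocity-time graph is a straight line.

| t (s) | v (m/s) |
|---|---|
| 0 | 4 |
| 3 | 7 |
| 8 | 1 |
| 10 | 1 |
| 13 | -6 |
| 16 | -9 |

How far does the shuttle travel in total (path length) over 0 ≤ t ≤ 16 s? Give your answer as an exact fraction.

Total distance travelled is ∫|v| dt — sum the magnitudes of each area piece.
0–3 s: |½(4 + 7)(3)| = 16.5 m
3–8 s: |½(7 + 1)(5)| = 20 m
8–10 s: |1| × 2 = 2 m
10–13 s: v = 0 at t = 73/7 s; triangle areas 3/14 + 54/7 = 111/14 m
13–16 s: |½(-6 + -9)(3)| = 22.5 m
Total distance = 965/14 m

965/14 m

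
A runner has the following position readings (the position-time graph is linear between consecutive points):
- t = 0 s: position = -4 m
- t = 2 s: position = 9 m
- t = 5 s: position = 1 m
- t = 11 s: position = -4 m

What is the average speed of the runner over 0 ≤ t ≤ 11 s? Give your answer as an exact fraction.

26/11 m/s

Average speed = (total path length)/(elapsed time); on a piecewise-linear x-t graph the path length is Σ|Δx|.
0–2 s: |Δx| = |9 − -4| = 13 m
2–5 s: |Δx| = |1 − 9| = 8 m
5–11 s: |Δx| = |-4 − 1| = 5 m
Total path = 26 m; average speed = 26/11 = 26/11 m/s.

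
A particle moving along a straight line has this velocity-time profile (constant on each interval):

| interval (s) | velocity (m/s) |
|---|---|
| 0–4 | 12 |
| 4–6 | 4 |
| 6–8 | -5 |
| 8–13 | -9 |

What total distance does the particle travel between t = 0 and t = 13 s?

111 m

Total distance travelled is ∫|v| dt — sum the magnitudes of each area piece.
0–4 s: |12| × 4 = 48 m
4–6 s: |4| × 2 = 8 m
6–8 s: |-5| × 2 = 10 m
8–13 s: |-9| × 5 = 45 m
Total distance = 111 m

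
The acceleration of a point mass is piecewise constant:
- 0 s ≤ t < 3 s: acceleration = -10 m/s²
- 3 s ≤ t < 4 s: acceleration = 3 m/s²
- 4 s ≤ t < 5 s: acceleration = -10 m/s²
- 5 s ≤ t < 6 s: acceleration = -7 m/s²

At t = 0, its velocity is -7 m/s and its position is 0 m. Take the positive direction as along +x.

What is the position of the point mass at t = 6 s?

-188 m

On each constant-a segment, Δv = aΔt and Δx = v₀Δt + ½aΔt²; chain segment to segment.
0–3 s: v starts -7 m/s; Δx = -7·3 + ½·-10·3² = -66 m; v ends -37 m/s.
3–4 s: v starts -37 m/s; Δx = -37·1 + ½·3·1² = -35.5 m; v ends -34 m/s.
4–5 s: v starts -34 m/s; Δx = -34·1 + ½·-10·1² = -39 m; v ends -44 m/s.
5–6 s: v starts -44 m/s; Δx = -44·1 + ½·-7·1² = -47.5 m; v ends -51 m/s.
x(6) = 0 + Σ Δx = -188 m.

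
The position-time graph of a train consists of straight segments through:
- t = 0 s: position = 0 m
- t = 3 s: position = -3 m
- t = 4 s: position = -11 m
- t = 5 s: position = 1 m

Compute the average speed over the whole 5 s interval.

Average speed = (total path length)/(elapsed time); on a piecewise-linear x-t graph the path length is Σ|Δx|.
0–3 s: |Δx| = |-3 − 0| = 3 m
3–4 s: |Δx| = |-11 − -3| = 8 m
4–5 s: |Δx| = |1 − -11| = 12 m
Total path = 23 m; average speed = 23/5 = 4.6 m/s.

4.6 m/s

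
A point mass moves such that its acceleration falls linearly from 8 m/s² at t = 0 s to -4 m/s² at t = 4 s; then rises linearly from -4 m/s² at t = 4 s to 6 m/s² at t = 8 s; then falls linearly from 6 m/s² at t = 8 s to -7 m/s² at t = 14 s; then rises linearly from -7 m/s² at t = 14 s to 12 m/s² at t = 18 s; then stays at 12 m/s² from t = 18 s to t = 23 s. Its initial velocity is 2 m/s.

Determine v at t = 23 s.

81 m/s

Δv equals the area under the a-t graph; then v = v₀ + Δv.
0–4 s: ½(8 + -4)(4) = 8 m/s
4–8 s: ½(-4 + 6)(4) = 4 m/s
8–14 s: ½(6 + -7)(6) = -3 m/s
14–18 s: ½(-7 + 12)(4) = 10 m/s
18–23 s: 12 × 5 = 60 m/s
Δv = 79 m/s, so v(23) = 2 + (79) = 81 m/s.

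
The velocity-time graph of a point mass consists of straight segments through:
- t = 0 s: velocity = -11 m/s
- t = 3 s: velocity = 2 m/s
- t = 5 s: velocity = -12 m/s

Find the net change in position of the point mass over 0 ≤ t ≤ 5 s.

Net displacement equals the area under the velocity-time graph (areas below the axis count negative).
0–3 s: ½(-11 + 2)(3) = -13.5 m
3–5 s: ½(2 + -12)(2) = -10 m
Net displacement = -23.5 m

-23.5 m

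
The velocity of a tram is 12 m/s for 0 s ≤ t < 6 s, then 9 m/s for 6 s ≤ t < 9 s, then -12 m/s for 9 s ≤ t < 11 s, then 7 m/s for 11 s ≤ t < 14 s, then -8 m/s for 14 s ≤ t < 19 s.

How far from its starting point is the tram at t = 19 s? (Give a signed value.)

56 m

Displacement is the signed area under the v-t curve.
0–6 s: 12 × 6 = 72 m
6–9 s: 9 × 3 = 27 m
9–11 s: -12 × 2 = -24 m
11–14 s: 7 × 3 = 21 m
14–19 s: -8 × 5 = -40 m
Net displacement = 56 m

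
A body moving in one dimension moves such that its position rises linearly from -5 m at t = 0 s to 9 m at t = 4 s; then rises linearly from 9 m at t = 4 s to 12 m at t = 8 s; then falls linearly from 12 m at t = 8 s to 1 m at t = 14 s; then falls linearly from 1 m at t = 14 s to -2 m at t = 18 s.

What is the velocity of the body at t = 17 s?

-0.75 m/s

Velocity is the slope of the x-t graph on 14–18 s: (-2 − 1)/(18 − 14) = -0.75 m/s.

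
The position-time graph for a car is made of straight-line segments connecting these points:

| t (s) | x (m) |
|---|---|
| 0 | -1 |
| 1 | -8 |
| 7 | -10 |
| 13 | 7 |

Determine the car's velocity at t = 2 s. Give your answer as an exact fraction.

-1/3 m/s

Velocity is the slope of the x-t graph on 1–7 s: (-10 − -8)/(7 − 1) = -1/3 m/s.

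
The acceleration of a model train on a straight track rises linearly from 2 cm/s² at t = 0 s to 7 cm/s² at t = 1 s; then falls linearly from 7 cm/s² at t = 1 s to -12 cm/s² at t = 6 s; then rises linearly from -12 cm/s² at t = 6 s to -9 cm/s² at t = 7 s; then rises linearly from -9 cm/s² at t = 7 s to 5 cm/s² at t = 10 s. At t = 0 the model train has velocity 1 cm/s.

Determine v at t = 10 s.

Δv equals the area under the a-t graph; then v = v₀ + Δv.
0–1 s: ½(2 + 7)(1) = 4.5 cm/s
1–6 s: ½(7 + -12)(5) = -12.5 cm/s
6–7 s: ½(-12 + -9)(1) = -10.5 cm/s
7–10 s: ½(-9 + 5)(3) = -6 cm/s
Δv = -24.5 cm/s, so v(10) = 1 + (-24.5) = -23.5 cm/s.

-23.5 cm/s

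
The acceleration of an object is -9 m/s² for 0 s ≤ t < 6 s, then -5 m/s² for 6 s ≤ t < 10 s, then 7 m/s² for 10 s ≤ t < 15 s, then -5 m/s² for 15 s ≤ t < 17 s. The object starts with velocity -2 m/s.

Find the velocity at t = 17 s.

Δv equals the area under the a-t graph; then v = v₀ + Δv.
0–6 s: -9 × 6 = -54 m/s
6–10 s: -5 × 4 = -20 m/s
10–15 s: 7 × 5 = 35 m/s
15–17 s: -5 × 2 = -10 m/s
Δv = -49 m/s, so v(17) = -2 + (-49) = -51 m/s.

-51 m/s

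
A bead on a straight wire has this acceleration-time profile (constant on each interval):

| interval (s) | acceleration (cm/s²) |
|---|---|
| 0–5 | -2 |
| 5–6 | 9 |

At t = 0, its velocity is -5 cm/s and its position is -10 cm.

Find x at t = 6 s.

On each constant-a segment, Δv = aΔt and Δx = v₀Δt + ½aΔt²; chain segment to segment.
0–5 s: v starts -5 cm/s; Δx = -5·5 + ½·-2·5² = -50 cm; v ends -15 cm/s.
5–6 s: v starts -15 cm/s; Δx = -15·1 + ½·9·1² = -10.5 cm; v ends -6 cm/s.
x(6) = -10 + Σ Δx = -70.5 cm.

-70.5 cm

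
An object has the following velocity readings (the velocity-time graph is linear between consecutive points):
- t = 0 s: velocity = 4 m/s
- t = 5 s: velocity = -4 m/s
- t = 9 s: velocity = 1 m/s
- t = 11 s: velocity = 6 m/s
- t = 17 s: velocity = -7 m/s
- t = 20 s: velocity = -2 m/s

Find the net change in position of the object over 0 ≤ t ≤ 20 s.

Displacement is the signed area under the v-t curve.
0–5 s: ½(4 + -4)(5) = 0 m
5–9 s: ½(-4 + 1)(4) = -6 m
9–11 s: ½(1 + 6)(2) = 7 m
11–17 s: ½(6 + -7)(6) = -3 m
17–20 s: ½(-7 + -2)(3) = -13.5 m
Net displacement = -15.5 m

-15.5 m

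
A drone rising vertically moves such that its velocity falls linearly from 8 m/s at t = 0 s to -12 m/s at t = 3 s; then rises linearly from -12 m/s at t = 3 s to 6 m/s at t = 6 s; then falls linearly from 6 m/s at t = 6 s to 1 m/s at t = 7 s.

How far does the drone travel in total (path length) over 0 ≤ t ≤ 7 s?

34.1 m

Total distance travelled is ∫|v| dt — sum the magnitudes of each area piece.
0–3 s: v = 0 at t = 1.2 s; triangle areas 4.8 + 10.8 = 15.6 m
3–6 s: v = 0 at t = 5 s; triangle areas 12 + 3 = 15 m
6–7 s: |½(6 + 1)(1)| = 3.5 m
Total distance = 34.1 m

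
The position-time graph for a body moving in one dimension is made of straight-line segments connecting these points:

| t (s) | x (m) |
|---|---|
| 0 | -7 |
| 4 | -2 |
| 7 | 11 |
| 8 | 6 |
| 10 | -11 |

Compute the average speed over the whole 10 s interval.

4 m/s

Average speed = (total path length)/(elapsed time); on a piecewise-linear x-t graph the path length is Σ|Δx|.
0–4 s: |Δx| = |-2 − -7| = 5 m
4–7 s: |Δx| = |11 − -2| = 13 m
7–8 s: |Δx| = |6 − 11| = 5 m
8–10 s: |Δx| = |-11 − 6| = 17 m
Total path = 40 m; average speed = 40/10 = 4 m/s.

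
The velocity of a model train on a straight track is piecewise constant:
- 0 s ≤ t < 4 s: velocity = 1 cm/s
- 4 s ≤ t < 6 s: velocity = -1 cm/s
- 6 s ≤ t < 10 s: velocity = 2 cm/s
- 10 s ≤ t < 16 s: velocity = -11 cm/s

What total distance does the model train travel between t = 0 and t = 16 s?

80 cm

Total distance travelled is ∫|v| dt — sum the magnitudes of each area piece.
0–4 s: |1| × 4 = 4 cm
4–6 s: |-1| × 2 = 2 cm
6–10 s: |2| × 4 = 8 cm
10–16 s: |-11| × 6 = 66 cm
Total distance = 80 cm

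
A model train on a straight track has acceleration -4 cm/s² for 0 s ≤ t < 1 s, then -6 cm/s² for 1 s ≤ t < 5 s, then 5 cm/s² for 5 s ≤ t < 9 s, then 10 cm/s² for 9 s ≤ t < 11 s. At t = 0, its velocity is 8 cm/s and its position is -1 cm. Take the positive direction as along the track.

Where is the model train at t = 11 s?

On each constant-a segment, Δv = aΔt and Δx = v₀Δt + ½aΔt²; chain segment to segment.
0–1 s: v starts 8 cm/s; Δx = 8·1 + ½·-4·1² = 6 cm; v ends 4 cm/s.
1–5 s: v starts 4 cm/s; Δx = 4·4 + ½·-6·4² = -32 cm; v ends -20 cm/s.
5–9 s: v starts -20 cm/s; Δx = -20·4 + ½·5·4² = -40 cm; v ends 0 cm/s.
9–11 s: v starts 0 cm/s; Δx = 0·2 + ½·10·2² = 20 cm; v ends 20 cm/s.
x(11) = -1 + Σ Δx = -47 cm.

-47 cm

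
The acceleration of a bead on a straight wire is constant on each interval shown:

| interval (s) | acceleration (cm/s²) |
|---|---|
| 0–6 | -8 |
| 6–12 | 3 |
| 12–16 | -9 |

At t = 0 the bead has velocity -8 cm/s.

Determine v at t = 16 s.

-74 cm/s

Δv equals the area under the a-t graph; then v = v₀ + Δv.
0–6 s: -8 × 6 = -48 cm/s
6–12 s: 3 × 6 = 18 cm/s
12–16 s: -9 × 4 = -36 cm/s
Δv = -66 cm/s, so v(16) = -8 + (-66) = -74 cm/s.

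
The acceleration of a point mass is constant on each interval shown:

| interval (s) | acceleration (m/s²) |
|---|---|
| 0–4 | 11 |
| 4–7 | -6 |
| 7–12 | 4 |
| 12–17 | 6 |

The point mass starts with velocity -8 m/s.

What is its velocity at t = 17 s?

Δv equals the area under the a-t graph; then v = v₀ + Δv.
0–4 s: 11 × 4 = 44 m/s
4–7 s: -6 × 3 = -18 m/s
7–12 s: 4 × 5 = 20 m/s
12–17 s: 6 × 5 = 30 m/s
Δv = 76 m/s, so v(17) = -8 + (76) = 68 m/s.

68 m/s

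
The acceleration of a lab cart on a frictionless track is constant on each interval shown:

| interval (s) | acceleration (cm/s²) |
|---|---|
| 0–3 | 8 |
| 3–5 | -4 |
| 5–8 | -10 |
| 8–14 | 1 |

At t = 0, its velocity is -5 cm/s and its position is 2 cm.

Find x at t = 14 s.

On each constant-a segment, Δv = aΔt and Δx = v₀Δt + ½aΔt²; chain segment to segment.
0–3 s: v starts -5 cm/s; Δx = -5·3 + ½·8·3² = 21 cm; v ends 19 cm/s.
3–5 s: v starts 19 cm/s; Δx = 19·2 + ½·-4·2² = 30 cm; v ends 11 cm/s.
5–8 s: v starts 11 cm/s; Δx = 11·3 + ½·-10·3² = -12 cm; v ends -19 cm/s.
8–14 s: v starts -19 cm/s; Δx = -19·6 + ½·1·6² = -96 cm; v ends -13 cm/s.
x(14) = 2 + Σ Δx = -55 cm.

-55 cm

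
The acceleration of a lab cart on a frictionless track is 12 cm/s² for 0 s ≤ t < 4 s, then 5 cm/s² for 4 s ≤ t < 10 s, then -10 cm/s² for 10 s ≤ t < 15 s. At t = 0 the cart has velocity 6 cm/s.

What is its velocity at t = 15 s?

34 cm/s

Δv equals the area under the a-t graph; then v = v₀ + Δv.
0–4 s: 12 × 4 = 48 cm/s
4–10 s: 5 × 6 = 30 cm/s
10–15 s: -10 × 5 = -50 cm/s
Δv = 28 cm/s, so v(15) = 6 + (28) = 34 cm/s.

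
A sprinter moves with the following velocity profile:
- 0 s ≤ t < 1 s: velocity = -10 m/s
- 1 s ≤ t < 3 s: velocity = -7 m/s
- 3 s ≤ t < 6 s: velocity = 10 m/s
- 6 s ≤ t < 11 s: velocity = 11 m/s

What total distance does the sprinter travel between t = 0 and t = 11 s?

109 m

Distance (not displacement) is the total path length: add the absolute areas under v-t.
0–1 s: |-10| × 1 = 10 m
1–3 s: |-7| × 2 = 14 m
3–6 s: |10| × 3 = 30 m
6–11 s: |11| × 5 = 55 m
Total distance = 109 m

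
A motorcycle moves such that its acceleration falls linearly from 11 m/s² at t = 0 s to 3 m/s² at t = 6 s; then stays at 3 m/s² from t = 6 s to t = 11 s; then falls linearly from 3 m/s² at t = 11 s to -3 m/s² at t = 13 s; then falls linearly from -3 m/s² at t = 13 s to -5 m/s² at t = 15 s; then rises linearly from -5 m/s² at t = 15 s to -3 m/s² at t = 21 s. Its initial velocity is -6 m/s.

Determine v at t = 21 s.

Δv equals the area under the a-t graph; then v = v₀ + Δv.
0–6 s: ½(11 + 3)(6) = 42 m/s
6–11 s: 3 × 5 = 15 m/s
11–13 s: ½(3 + -3)(2) = 0 m/s
13–15 s: ½(-3 + -5)(2) = -8 m/s
15–21 s: ½(-5 + -3)(6) = -24 m/s
Δv = 25 m/s, so v(21) = -6 + (25) = 19 m/s.

19 m/s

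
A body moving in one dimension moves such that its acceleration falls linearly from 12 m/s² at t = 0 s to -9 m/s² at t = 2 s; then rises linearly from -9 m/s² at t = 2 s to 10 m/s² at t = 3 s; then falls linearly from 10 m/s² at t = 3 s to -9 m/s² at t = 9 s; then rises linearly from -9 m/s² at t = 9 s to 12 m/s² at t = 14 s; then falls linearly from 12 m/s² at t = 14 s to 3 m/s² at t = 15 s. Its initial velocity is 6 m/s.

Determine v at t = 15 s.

Δv equals the area under the a-t graph; then v = v₀ + Δv.
0–2 s: ½(12 + -9)(2) = 3 m/s
2–3 s: ½(-9 + 10)(1) = 0.5 m/s
3–9 s: ½(10 + -9)(6) = 3 m/s
9–14 s: ½(-9 + 12)(5) = 7.5 m/s
14–15 s: ½(12 + 3)(1) = 7.5 m/s
Δv = 21.5 m/s, so v(15) = 6 + (21.5) = 27.5 m/s.

27.5 m/s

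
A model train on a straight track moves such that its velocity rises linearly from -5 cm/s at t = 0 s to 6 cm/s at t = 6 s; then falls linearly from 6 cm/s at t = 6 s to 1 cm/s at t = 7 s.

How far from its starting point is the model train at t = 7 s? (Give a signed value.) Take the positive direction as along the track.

Displacement is the signed area under the v-t curve.
0–6 s: ½(-5 + 6)(6) = 3 cm
6–7 s: ½(6 + 1)(1) = 3.5 cm
Net displacement = 6.5 cm

6.5 cm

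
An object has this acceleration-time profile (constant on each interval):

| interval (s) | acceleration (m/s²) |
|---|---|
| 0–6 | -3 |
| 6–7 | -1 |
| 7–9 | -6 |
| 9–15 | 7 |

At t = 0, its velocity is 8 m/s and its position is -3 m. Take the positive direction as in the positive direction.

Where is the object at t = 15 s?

-65.5 m

On each constant-a segment, Δv = aΔt and Δx = v₀Δt + ½aΔt²; chain segment to segment.
0–6 s: v starts 8 m/s; Δx = 8·6 + ½·-3·6² = -6 m; v ends -10 m/s.
6–7 s: v starts -10 m/s; Δx = -10·1 + ½·-1·1² = -10.5 m; v ends -11 m/s.
7–9 s: v starts -11 m/s; Δx = -11·2 + ½·-6·2² = -34 m; v ends -23 m/s.
9–15 s: v starts -23 m/s; Δx = -23·6 + ½·7·6² = -12 m; v ends 19 m/s.
x(15) = -3 + Σ Δx = -65.5 m.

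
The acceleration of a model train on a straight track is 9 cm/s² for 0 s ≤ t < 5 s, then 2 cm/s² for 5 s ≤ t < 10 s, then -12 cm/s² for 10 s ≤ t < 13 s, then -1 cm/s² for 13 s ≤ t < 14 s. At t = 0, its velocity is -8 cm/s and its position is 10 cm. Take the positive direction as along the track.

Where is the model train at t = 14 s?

390 cm

On each constant-a segment, Δv = aΔt and Δx = v₀Δt + ½aΔt²; chain segment to segment.
0–5 s: v starts -8 cm/s; Δx = -8·5 + ½·9·5² = 72.5 cm; v ends 37 cm/s.
5–10 s: v starts 37 cm/s; Δx = 37·5 + ½·2·5² = 210 cm; v ends 47 cm/s.
10–13 s: v starts 47 cm/s; Δx = 47·3 + ½·-12·3² = 87 cm; v ends 11 cm/s.
13–14 s: v starts 11 cm/s; Δx = 11·1 + ½·-1·1² = 10.5 cm; v ends 10 cm/s.
x(14) = 10 + Σ Δx = 390 cm.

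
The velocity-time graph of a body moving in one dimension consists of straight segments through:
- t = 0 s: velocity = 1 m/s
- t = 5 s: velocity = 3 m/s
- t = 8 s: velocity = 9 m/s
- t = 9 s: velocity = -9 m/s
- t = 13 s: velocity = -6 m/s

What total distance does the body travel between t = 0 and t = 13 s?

62.5 m

Total distance travelled is ∫|v| dt — sum the magnitudes of each area piece.
0–5 s: |½(1 + 3)(5)| = 10 m
5–8 s: |½(3 + 9)(3)| = 18 m
8–9 s: v = 0 at t = 8.5 s; triangle areas 2.25 + 2.25 = 4.5 m
9–13 s: |½(-9 + -6)(4)| = 30 m
Total distance = 62.5 m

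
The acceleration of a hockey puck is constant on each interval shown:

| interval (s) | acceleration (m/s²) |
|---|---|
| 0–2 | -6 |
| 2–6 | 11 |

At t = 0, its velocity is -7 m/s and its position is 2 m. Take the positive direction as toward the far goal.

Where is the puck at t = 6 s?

On each constant-a segment, Δv = aΔt and Δx = v₀Δt + ½aΔt²; chain segment to segment.
0–2 s: v starts -7 m/s; Δx = -7·2 + ½·-6·2² = -26 m; v ends -19 m/s.
2–6 s: v starts -19 m/s; Δx = -19·4 + ½·11·4² = 12 m; v ends 25 m/s.
x(6) = 2 + Σ Δx = -12 m.

-12 m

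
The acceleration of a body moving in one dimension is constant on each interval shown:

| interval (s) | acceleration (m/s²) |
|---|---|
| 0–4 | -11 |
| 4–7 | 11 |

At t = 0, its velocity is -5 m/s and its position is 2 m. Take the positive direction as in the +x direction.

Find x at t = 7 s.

On each constant-a segment, Δv = aΔt and Δx = v₀Δt + ½aΔt²; chain segment to segment.
0–4 s: v starts -5 m/s; Δx = -5·4 + ½·-11·4² = -108 m; v ends -49 m/s.
4–7 s: v starts -49 m/s; Δx = -49·3 + ½·11·3² = -97.5 m; v ends -16 m/s.
x(7) = 2 + Σ Δx = -203.5 m.

-203.5 m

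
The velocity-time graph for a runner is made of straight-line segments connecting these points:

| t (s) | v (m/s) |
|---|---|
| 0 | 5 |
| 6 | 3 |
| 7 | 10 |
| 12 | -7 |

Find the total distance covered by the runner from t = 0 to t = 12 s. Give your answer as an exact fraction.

Total distance travelled is ∫|v| dt — sum the magnitudes of each area piece.
0–6 s: |½(5 + 3)(6)| = 24 m
6–7 s: |½(3 + 10)(1)| = 6.5 m
7–12 s: v = 0 at t = 169/17 s; triangle areas 250/17 + 245/34 = 745/34 m
Total distance = 891/17 m

891/17 m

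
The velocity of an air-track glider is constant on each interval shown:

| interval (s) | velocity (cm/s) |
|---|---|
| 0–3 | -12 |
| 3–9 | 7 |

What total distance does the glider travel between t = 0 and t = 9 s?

Distance (not displacement) is the total path length: add the absolute areas under v-t.
0–3 s: |-12| × 3 = 36 cm
3–9 s: |7| × 6 = 42 cm
Total distance = 78 cm

78 cm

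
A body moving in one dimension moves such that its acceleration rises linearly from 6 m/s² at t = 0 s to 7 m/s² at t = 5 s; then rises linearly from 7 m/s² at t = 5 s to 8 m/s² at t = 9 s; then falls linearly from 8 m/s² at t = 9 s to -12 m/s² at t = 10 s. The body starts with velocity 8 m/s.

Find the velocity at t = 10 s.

68.5 m/s

Δv equals the area under the a-t graph; then v = v₀ + Δv.
0–5 s: ½(6 + 7)(5) = 32.5 m/s
5–9 s: ½(7 + 8)(4) = 30 m/s
9–10 s: ½(8 + -12)(1) = -2 m/s
Δv = 60.5 m/s, so v(10) = 8 + (60.5) = 68.5 m/s.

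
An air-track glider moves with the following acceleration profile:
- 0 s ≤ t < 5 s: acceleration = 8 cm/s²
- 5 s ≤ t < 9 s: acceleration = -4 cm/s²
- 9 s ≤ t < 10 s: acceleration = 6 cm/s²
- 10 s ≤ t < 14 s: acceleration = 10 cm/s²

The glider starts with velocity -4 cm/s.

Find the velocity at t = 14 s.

66 cm/s

Δv equals the area under the a-t graph; then v = v₀ + Δv.
0–5 s: 8 × 5 = 40 cm/s
5–9 s: -4 × 4 = -16 cm/s
9–10 s: 6 × 1 = 6 cm/s
10–14 s: 10 × 4 = 40 cm/s
Δv = 70 cm/s, so v(14) = -4 + (70) = 66 cm/s.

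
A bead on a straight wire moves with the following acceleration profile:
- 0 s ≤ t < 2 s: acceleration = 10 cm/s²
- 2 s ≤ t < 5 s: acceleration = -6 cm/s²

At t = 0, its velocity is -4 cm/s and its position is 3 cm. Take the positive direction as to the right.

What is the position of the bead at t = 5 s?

On each constant-a segment, Δv = aΔt and Δx = v₀Δt + ½aΔt²; chain segment to segment.
0–2 s: v starts -4 cm/s; Δx = -4·2 + ½·10·2² = 12 cm; v ends 16 cm/s.
2–5 s: v starts 16 cm/s; Δx = 16·3 + ½·-6·3² = 21 cm; v ends -2 cm/s.
x(5) = 3 + Σ Δx = 36 cm.

36 cm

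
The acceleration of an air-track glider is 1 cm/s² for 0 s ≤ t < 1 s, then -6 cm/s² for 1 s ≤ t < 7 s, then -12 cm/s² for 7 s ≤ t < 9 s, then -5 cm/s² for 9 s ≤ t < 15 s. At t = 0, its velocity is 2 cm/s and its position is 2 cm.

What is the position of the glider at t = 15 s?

-607.5 cm

On each constant-a segment, Δv = aΔt and Δx = v₀Δt + ½aΔt²; chain segment to segment.
0–1 s: v starts 2 cm/s; Δx = 2·1 + ½·1·1² = 2.5 cm; v ends 3 cm/s.
1–7 s: v starts 3 cm/s; Δx = 3·6 + ½·-6·6² = -90 cm; v ends -33 cm/s.
7–9 s: v starts -33 cm/s; Δx = -33·2 + ½·-12·2² = -90 cm; v ends -57 cm/s.
9–15 s: v starts -57 cm/s; Δx = -57·6 + ½·-5·6² = -432 cm; v ends -87 cm/s.
x(15) = 2 + Σ Δx = -607.5 cm.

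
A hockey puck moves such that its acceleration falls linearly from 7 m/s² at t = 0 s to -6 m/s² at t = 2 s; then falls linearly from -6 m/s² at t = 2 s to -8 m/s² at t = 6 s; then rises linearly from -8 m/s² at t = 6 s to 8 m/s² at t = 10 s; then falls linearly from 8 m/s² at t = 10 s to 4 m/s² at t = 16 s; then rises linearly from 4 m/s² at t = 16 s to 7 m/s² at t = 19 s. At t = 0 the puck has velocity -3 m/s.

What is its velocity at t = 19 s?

22.5 m/s

Δv equals the area under the a-t graph; then v = v₀ + Δv.
0–2 s: ½(7 + -6)(2) = 1 m/s
2–6 s: ½(-6 + -8)(4) = -28 m/s
6–10 s: ½(-8 + 8)(4) = 0 m/s
10–16 s: ½(8 + 4)(6) = 36 m/s
16–19 s: ½(4 + 7)(3) = 16.5 m/s
Δv = 25.5 m/s, so v(19) = -3 + (25.5) = 22.5 m/s.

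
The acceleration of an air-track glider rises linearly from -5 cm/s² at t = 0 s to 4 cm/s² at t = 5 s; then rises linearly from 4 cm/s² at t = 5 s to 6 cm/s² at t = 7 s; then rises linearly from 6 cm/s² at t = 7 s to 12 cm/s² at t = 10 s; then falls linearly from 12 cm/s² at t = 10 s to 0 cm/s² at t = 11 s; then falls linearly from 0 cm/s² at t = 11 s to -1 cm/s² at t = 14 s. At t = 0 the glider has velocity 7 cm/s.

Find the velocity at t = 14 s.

46 cm/s

Δv equals the area under the a-t graph; then v = v₀ + Δv.
0–5 s: ½(-5 + 4)(5) = -2.5 cm/s
5–7 s: ½(4 + 6)(2) = 10 cm/s
7–10 s: ½(6 + 12)(3) = 27 cm/s
10–11 s: ½(12 + 0)(1) = 6 cm/s
11–14 s: ½(0 + -1)(3) = -1.5 cm/s
Δv = 39 cm/s, so v(14) = 7 + (39) = 46 cm/s.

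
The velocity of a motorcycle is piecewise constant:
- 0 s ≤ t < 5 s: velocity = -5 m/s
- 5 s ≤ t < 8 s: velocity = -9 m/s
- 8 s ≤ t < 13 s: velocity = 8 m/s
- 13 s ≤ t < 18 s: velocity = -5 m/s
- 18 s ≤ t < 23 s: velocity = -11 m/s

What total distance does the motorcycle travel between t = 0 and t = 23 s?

172 m

Total distance travelled is ∫|v| dt — sum the magnitudes of each area piece.
0–5 s: |-5| × 5 = 25 m
5–8 s: |-9| × 3 = 27 m
8–13 s: |8| × 5 = 40 m
13–18 s: |-5| × 5 = 25 m
18–23 s: |-11| × 5 = 55 m
Total distance = 172 m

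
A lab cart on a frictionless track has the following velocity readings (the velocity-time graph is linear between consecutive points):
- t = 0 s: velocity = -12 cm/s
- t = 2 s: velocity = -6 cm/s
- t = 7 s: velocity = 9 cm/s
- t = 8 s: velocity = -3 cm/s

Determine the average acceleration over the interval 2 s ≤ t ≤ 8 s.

Average acceleration = Δv/Δt = (-3 − -6)/(8 − 2) = 0.5 cm/s².

0.5 cm/s²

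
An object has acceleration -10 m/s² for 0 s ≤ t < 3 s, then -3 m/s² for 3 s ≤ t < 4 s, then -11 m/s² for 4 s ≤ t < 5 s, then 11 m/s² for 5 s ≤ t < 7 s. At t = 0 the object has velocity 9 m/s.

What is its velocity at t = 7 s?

Δv equals the area under the a-t graph; then v = v₀ + Δv.
0–3 s: -10 × 3 = -30 m/s
3–4 s: -3 × 1 = -3 m/s
4–5 s: -11 × 1 = -11 m/s
5–7 s: 11 × 2 = 22 m/s
Δv = -22 m/s, so v(7) = 9 + (-22) = -13 m/s.

-13 m/s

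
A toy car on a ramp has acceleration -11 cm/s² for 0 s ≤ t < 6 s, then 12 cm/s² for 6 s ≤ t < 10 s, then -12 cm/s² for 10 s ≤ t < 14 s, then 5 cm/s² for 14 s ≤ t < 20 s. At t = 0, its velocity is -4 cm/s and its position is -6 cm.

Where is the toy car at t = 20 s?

On each constant-a segment, Δv = aΔt and Δx = v₀Δt + ½aΔt²; chain segment to segment.
0–6 s: v starts -4 cm/s; Δx = -4·6 + ½·-11·6² = -222 cm; v ends -70 cm/s.
6–10 s: v starts -70 cm/s; Δx = -70·4 + ½·12·4² = -184 cm; v ends -22 cm/s.
10–14 s: v starts -22 cm/s; Δx = -22·4 + ½·-12·4² = -184 cm; v ends -70 cm/s.
14–20 s: v starts -70 cm/s; Δx = -70·6 + ½·5·6² = -330 cm; v ends -40 cm/s.
x(20) = -6 + Σ Δx = -926 cm.

-926 cm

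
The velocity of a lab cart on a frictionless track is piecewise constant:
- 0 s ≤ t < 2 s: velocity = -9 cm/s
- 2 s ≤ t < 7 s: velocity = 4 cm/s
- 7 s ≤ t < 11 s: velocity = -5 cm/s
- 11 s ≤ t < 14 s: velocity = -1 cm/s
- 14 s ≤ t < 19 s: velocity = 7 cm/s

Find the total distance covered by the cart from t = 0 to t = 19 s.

96 cm

Distance (not displacement) is the total path length: add the absolute areas under v-t.
0–2 s: |-9| × 2 = 18 cm
2–7 s: |4| × 5 = 20 cm
7–11 s: |-5| × 4 = 20 cm
11–14 s: |-1| × 3 = 3 cm
14–19 s: |7| × 5 = 35 cm
Total distance = 96 cm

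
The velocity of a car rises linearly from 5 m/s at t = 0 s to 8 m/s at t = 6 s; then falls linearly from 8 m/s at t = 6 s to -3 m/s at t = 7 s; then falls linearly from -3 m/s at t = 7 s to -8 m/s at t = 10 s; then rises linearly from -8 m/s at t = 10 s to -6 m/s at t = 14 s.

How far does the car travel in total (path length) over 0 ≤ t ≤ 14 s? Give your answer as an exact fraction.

955/11 m

Distance (not displacement) is the total path length: add the absolute areas under v-t.
0–6 s: |½(5 + 8)(6)| = 39 m
6–7 s: v = 0 at t = 74/11 s; triangle areas 32/11 + 9/22 = 73/22 m
7–10 s: |½(-3 + -8)(3)| = 16.5 m
10–14 s: |½(-8 + -6)(4)| = 28 m
Total distance = 955/11 m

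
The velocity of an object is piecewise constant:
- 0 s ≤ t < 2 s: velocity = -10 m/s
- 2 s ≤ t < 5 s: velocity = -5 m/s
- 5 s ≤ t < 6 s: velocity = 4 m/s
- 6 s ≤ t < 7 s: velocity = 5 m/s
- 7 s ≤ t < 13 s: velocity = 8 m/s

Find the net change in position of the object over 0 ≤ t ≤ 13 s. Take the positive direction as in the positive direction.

Net displacement equals the area under the velocity-time graph (areas below the axis count negative).
0–2 s: -10 × 2 = -20 m
2–5 s: -5 × 3 = -15 m
5–6 s: 4 × 1 = 4 m
6–7 s: 5 × 1 = 5 m
7–13 s: 8 × 6 = 48 m
Net displacement = 22 m

22 m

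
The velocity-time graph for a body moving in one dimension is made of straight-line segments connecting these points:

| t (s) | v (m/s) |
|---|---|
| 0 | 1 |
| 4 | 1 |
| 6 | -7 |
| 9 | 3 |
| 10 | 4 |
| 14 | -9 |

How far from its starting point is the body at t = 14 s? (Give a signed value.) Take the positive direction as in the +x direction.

Displacement is the signed area under the v-t curve.
0–4 s: 1 × 4 = 4 m
4–6 s: ½(1 + -7)(2) = -6 m
6–9 s: ½(-7 + 3)(3) = -6 m
9–10 s: ½(3 + 4)(1) = 3.5 m
10–14 s: ½(4 + -9)(4) = -10 m
Net displacement = -14.5 m

-14.5 m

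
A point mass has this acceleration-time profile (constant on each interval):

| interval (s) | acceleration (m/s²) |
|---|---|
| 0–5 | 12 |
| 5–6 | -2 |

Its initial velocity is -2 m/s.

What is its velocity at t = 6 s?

Δv equals the area under the a-t graph; then v = v₀ + Δv.
0–5 s: 12 × 5 = 60 m/s
5–6 s: -2 × 1 = -2 m/s
Δv = 58 m/s, so v(6) = -2 + (58) = 56 m/s.

56 m/s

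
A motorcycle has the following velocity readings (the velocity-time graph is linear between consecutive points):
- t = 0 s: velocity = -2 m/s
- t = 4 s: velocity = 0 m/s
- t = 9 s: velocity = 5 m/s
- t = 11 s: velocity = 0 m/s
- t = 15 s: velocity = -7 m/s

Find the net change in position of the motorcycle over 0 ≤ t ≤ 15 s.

-0.5 m

Net displacement equals the area under the velocity-time graph (areas below the axis count negative).
0–4 s: ½(-2 + 0)(4) = -4 m
4–9 s: ½(0 + 5)(5) = 12.5 m
9–11 s: ½(5 + 0)(2) = 5 m
11–15 s: ½(0 + -7)(4) = -14 m
Net displacement = -0.5 m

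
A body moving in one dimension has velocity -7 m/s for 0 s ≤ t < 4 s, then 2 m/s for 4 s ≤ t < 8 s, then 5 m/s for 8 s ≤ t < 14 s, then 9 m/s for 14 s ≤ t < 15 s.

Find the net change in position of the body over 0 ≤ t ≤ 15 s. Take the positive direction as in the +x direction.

19 m

Displacement is the signed area under the v-t curve.
0–4 s: -7 × 4 = -28 m
4–8 s: 2 × 4 = 8 m
8–14 s: 5 × 6 = 30 m
14–15 s: 9 × 1 = 9 m
Net displacement = 19 m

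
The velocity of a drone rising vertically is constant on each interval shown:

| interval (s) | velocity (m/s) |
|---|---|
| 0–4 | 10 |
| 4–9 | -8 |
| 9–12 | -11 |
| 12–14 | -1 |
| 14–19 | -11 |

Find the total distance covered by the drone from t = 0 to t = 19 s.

Distance (not displacement) is the total path length: add the absolute areas under v-t.
0–4 s: |10| × 4 = 40 m
4–9 s: |-8| × 5 = 40 m
9–12 s: |-11| × 3 = 33 m
12–14 s: |-1| × 2 = 2 m
14–19 s: |-11| × 5 = 55 m
Total distance = 170 m

170 m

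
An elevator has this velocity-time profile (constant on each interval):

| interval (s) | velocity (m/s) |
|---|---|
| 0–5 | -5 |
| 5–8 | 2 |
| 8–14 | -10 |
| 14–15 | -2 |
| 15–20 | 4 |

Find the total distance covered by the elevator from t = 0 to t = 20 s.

Total distance travelled is ∫|v| dt — sum the magnitudes of each area piece.
0–5 s: |-5| × 5 = 25 m
5–8 s: |2| × 3 = 6 m
8–14 s: |-10| × 6 = 60 m
14–15 s: |-2| × 1 = 2 m
15–20 s: |4| × 5 = 20 m
Total distance = 113 m

113 m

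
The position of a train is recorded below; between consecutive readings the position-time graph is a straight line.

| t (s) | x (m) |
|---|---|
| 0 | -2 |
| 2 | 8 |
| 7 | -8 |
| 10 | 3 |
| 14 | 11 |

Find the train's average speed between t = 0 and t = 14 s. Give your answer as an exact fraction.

Average speed = (total path length)/(elapsed time); on a piecewise-linear x-t graph the path length is Σ|Δx|.
0–2 s: |Δx| = |8 − -2| = 10 m
2–7 s: |Δx| = |-8 − 8| = 16 m
7–10 s: |Δx| = |3 − -8| = 11 m
10–14 s: |Δx| = |11 − 3| = 8 m
Total path = 45 m; average speed = 45/14 = 45/14 m/s.

45/14 m/s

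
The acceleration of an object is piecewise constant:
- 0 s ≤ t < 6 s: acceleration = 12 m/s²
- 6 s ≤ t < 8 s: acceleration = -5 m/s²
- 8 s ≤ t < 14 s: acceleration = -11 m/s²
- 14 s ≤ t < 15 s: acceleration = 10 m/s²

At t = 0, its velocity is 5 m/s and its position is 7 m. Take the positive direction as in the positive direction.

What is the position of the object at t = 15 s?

On each constant-a segment, Δv = aΔt and Δx = v₀Δt + ½aΔt²; chain segment to segment.
0–6 s: v starts 5 m/s; Δx = 5·6 + ½·12·6² = 246 m; v ends 77 m/s.
6–8 s: v starts 77 m/s; Δx = 77·2 + ½·-5·2² = 144 m; v ends 67 m/s.
8–14 s: v starts 67 m/s; Δx = 67·6 + ½·-11·6² = 204 m; v ends 1 m/s.
14–15 s: v starts 1 m/s; Δx = 1·1 + ½·10·1² = 6 m; v ends 11 m/s.
x(15) = 7 + Σ Δx = 607 m.

607 m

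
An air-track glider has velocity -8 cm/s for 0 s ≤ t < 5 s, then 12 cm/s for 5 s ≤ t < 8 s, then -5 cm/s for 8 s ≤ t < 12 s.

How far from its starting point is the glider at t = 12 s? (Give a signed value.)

Net displacement equals the area under the velocity-time graph (areas below the axis count negative).
0–5 s: -8 × 5 = -40 cm
5–8 s: 12 × 3 = 36 cm
8–12 s: -5 × 4 = -20 cm
Net displacement = -24 cm

-24 cm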